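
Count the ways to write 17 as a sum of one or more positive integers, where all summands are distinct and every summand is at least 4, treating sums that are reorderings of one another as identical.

8

The partitions of 17 that satisfy the conditions:
17
13 + 4
12 + 5
11 + 6
10 + 7
9 + 8
8 + 5 + 4
7 + 6 + 4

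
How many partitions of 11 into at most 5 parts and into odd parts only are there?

Enumerating:
11
9, 1, 1
7, 3, 1
7, 1, 1, 1, 1
5, 5, 1
5, 3, 3
5, 3, 1, 1, 1
3, 3, 3, 1, 1
That's 8 in total.

8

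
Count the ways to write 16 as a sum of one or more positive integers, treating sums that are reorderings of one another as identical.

A full systematic count gives 231.

231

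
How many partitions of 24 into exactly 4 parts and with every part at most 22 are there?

Direct enumeration gives 108 partitions.

108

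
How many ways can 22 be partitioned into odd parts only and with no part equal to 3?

There are too many to list fully; the first 12 (by largest part) are:
1+21
1+1+1+19
5+17
1+1+1+1+1+17
7+15
1+1+5+15
1+1+1+1+1+1+1+15
9+13
1+1+7+13
1+1+1+1+5+13
1+1+1+1+1+1+1+1+1+13
11+11
…and 23 more, for 35 total.

35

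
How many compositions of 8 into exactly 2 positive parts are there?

By stars and bars with positive parts, the count is C(7,1) = 7.

7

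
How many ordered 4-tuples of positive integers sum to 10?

Equivalently, choose which 3 of the 9 gaps become plus signs: C(9,3) = 84.

84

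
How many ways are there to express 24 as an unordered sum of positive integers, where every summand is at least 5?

26

There are too many to list fully; the first 12 (by largest part) are:
24
19 + 5
18 + 6
17 + 7
16 + 8
15 + 9
14 + 10
14 + 5 + 5
13 + 11
13 + 6 + 5
12 + 12
12 + 7 + 5
…and 14 more, for 26 total.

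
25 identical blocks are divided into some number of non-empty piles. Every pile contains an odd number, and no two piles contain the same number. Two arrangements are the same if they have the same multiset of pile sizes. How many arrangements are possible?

The partitions of 25 that satisfy the conditions:
25
1+3+21
1+5+19
1+7+17
3+5+17
1+9+15
3+7+15
1+11+13
3+9+13
5+7+13
5+9+11
1+3+5+7+9

12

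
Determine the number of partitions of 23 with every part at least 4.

A partial list (first 12 by largest part):
23
19+4
18+5
17+6
16+7
15+8
15+4+4
14+9
14+5+4
13+10
13+6+4
13+5+5
…and 27 more, for 39 total.

39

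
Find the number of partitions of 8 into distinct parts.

They are:
8
7+1
6+2
5+3
5+2+1
4+3+1
That's 6 in total.

6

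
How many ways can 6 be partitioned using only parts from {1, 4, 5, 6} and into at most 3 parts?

Enumerating:
6
5,1
4,1,1

3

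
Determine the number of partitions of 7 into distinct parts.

Listing the qualifying partitions of 7:
7
1,6
2,5
3,4
1,2,4
That's 5 in total.

5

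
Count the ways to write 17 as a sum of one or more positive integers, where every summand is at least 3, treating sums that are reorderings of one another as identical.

25

Enumerating:
17
14 + 3
13 + 4
12 + 5
11 + 6
11 + 3 + 3
10 + 7
10 + 4 + 3
9 + 8
9 + 5 + 3
9 + 4 + 4
8 + 6 + 3
8 + 5 + 4
8 + 3 + 3 + 3
7 + 7 + 3
7 + 6 + 4
7 + 5 + 5
7 + 4 + 3 + 3
6 + 6 + 5
6 + 5 + 3 + 3
6 + 4 + 4 + 3
5 + 5 + 4 + 3
5 + 4 + 4 + 4
5 + 3 + 3 + 3 + 3
4 + 4 + 3 + 3 + 3
That's 25 in total.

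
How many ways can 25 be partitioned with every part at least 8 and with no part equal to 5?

The partitions of 25 that satisfy the conditions:
25
8+17
9+16
10+15
11+14
12+13
8+8+9
That's 7 in total.

7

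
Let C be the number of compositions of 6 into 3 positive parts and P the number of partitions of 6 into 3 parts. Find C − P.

Ordered (compositions into 3 parts): C(5,2) = 10.
Partitions of 6 into exactly 3 parts: 3.
Difference: 10 − 3 = 7.

7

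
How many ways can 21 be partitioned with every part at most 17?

Counting exhaustively, 785 partitions satisfy the conditions.

785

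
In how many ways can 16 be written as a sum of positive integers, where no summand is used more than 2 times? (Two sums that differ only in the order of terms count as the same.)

Counting exhaustively, 89 partitions satisfy the conditions.

89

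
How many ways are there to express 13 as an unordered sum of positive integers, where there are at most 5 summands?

57

There are too many to list fully; the first 12 (by largest part) are:
13
1, 12
2, 11
1, 1, 11
3, 10
1, 2, 10
1, 1, 1, 10
4, 9
1, 3, 9
2, 2, 9
1, 1, 2, 9
1, 1, 1, 1, 9
…and 45 more, for 57 total.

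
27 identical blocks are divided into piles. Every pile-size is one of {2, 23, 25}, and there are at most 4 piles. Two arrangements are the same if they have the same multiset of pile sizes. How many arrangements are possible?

2

The partitions of 27 that satisfy the conditions:
2, 25
2, 2, 23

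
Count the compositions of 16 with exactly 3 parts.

105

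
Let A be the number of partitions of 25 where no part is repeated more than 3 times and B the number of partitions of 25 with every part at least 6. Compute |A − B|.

Partitions of 25 where no part is repeated more than 3 times: 876.
Partitions of 25 with every part at least 6: 17.
|876 − 17| = 859.

859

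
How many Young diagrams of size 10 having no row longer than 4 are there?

23

They are:
4,4,2
4,4,1,1
4,3,3
4,3,2,1
4,3,1,1,1
4,2,2,2
4,2,2,1,1
4,2,1,1,1,1
4,1,1,1,1,1,1
3,3,3,1
3,3,2,2
3,3,2,1,1
3,3,1,1,1,1
3,2,2,2,1
3,2,2,1,1,1
3,2,1,1,1,1,1
3,1,1,1,1,1,1,1
2,2,2,2,2
2,2,2,2,1,1
2,2,2,1,1,1,1
2,2,1,1,1,1,1,1
2,1,1,1,1,1,1,1,1
1,1,1,1,1,1,1,1,1,1
Counting gives 23.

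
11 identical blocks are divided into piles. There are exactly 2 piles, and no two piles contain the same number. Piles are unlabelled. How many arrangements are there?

5

The partitions of 11 that satisfy the conditions:
10, 1
9, 2
8, 3
7, 4
6, 5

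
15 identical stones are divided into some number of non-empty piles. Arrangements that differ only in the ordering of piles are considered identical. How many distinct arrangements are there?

There are 176 such partitions.

176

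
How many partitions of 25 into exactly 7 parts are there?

248

Systematic enumeration (by largest part, then next-largest, …) yields 248.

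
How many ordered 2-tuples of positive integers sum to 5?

Equivalently, choose which 1 of the 4 gaps become plus signs: C(4,1) = 4.

4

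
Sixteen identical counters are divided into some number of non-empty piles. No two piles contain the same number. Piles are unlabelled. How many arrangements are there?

A partial list (first 12 by largest part):
16
1+15
2+14
3+13
1+2+13
4+12
1+3+12
5+11
1+4+11
2+3+11
6+10
1+5+10
…and 20 more, for 32 total.

32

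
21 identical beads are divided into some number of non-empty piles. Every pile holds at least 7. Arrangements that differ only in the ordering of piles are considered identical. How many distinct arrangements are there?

6

They are:
21
14+7
13+8
12+9
11+10
7+7+7
That's 6 in total.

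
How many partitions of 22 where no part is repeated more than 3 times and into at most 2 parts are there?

Listing the qualifying partitions of 22:
22
21+1
20+2
19+3
18+4
17+5
16+6
15+7
14+8
13+9
12+10
11+11
That's 12 in total.

12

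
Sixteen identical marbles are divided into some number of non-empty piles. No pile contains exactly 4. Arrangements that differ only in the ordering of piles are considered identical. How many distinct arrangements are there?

154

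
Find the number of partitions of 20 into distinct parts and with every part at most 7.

They are:
7, 6, 5, 2
7, 6, 4, 3
7, 6, 4, 2, 1
7, 5, 4, 3, 1
6, 5, 4, 3, 2
Counting gives 5.

5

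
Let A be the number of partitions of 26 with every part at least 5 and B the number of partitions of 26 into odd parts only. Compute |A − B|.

Partitions of 26 with every part at least 5: 36.
Partitions of 26 into odd parts only: 165.
|36 − 165| = 129.

129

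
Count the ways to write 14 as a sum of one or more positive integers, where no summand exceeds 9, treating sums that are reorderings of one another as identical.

Systematic enumeration (by largest part, then next-largest, …) yields 123.

123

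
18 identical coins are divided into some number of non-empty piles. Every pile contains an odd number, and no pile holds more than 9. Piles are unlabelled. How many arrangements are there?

35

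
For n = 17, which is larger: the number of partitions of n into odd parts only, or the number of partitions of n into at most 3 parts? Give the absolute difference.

5

Partitions of 17 into odd parts only: 38.
Partitions of 17 into at most 3 parts: 33.
|38 − 33| = 5.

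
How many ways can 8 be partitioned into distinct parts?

6

The partitions of 8 that satisfy the conditions:
8
7 + 1
6 + 2
5 + 3
5 + 2 + 1
4 + 3 + 1
Counting gives 6.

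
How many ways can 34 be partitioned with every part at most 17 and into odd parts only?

There are 436 such partitions.

436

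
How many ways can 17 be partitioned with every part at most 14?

Direct enumeration gives 293 partitions.

293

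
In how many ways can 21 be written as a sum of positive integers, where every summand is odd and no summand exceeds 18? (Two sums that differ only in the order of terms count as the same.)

Counting exhaustively, 74 partitions satisfy the conditions.

74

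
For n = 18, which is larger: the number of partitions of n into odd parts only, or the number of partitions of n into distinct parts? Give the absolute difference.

Partitions of 18 into odd parts only: 46.
Partitions of 18 into distinct parts: 46.
|46 − 46| = 0.

0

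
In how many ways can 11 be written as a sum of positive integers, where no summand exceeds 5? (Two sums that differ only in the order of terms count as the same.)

37

There are too many to list fully; the first 12 (by largest part) are:
5,5,1
5,4,2
5,4,1,1
5,3,3
5,3,2,1
5,3,1,1,1
5,2,2,2
5,2,2,1,1
5,2,1,1,1,1
5,1,1,1,1,1,1
4,4,3
4,4,2,1
…and 25 more, for 37 total.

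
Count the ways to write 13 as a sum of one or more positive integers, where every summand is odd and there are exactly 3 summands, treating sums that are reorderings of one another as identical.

5

They are:
11 + 1 + 1
9 + 3 + 1
7 + 5 + 1
7 + 3 + 3
5 + 5 + 3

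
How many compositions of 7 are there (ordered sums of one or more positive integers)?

There are 6 gaps and each independently is a cut or not, giving 2^6 = 64.

64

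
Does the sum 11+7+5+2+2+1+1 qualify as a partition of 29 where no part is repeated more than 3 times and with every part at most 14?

The parts sum to 29, and the condition 'no summand is used more than 3 times' holds; the condition 'no summand exceeds 14' holds.

Yes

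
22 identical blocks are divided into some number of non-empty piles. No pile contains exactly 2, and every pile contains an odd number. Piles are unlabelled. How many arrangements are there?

89

Enumerating by decreasing first part gives 89 partitions in all.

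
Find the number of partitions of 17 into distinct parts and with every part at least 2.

21

They are:
17
15,2
14,3
13,4
12,5
12,3,2
11,6
11,4,2
10,7
10,5,2
10,4,3
9,8
9,6,2
9,5,3
8,7,2
8,6,3
8,5,4
8,4,3,2
7,6,4
7,5,3,2
6,5,4,2
That's 21 in total.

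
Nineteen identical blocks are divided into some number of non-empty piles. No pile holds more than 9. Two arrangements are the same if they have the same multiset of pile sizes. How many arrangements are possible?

Counting exhaustively, 393 partitions satisfy the conditions.

393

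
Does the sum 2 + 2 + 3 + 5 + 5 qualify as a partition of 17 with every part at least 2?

Yes

The parts sum to 17, and the condition 'every summand is at least 2' holds.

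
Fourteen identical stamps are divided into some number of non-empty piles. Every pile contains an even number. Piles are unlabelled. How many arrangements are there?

They are:
14
2,12
4,10
2,2,10
6,8
2,4,8
2,2,2,8
2,6,6
4,4,6
2,2,4,6
2,2,2,2,6
2,4,4,4
2,2,2,4,4
2,2,2,2,2,4
2,2,2,2,2,2,2
Counting gives 15.

15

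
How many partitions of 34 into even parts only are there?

297

There are 297 such partitions.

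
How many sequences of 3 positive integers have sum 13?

66

A composition of 13 into 3 positive parts is chosen by placing 2 dividers among the 12 gaps between 13 units: C(12,2) = 66.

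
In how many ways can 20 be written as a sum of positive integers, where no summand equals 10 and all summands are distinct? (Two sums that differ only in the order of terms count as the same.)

There are too many to list fully; the first 12 (by largest part) are:
20
19 + 1
18 + 2
17 + 3
17 + 2 + 1
16 + 4
16 + 3 + 1
15 + 5
15 + 4 + 1
15 + 3 + 2
14 + 6
14 + 5 + 1
…and 43 more, for 55 total.

55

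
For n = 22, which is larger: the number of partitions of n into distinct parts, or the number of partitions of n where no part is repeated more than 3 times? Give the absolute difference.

Partitions of 22 into distinct parts: 89.
Partitions of 22 where no part is repeated more than 3 times: 484.
|89 − 484| = 395.

395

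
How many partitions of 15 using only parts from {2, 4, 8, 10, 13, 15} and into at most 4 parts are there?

Enumerating:
15
13,2

2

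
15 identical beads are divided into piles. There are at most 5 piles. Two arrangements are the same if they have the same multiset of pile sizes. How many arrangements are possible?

84

Systematic enumeration (by largest part, then next-largest, …) yields 84.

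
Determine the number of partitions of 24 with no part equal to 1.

320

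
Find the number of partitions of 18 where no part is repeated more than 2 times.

135

Systematic enumeration (by largest part, then next-largest, …) yields 135.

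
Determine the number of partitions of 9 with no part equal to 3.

Enumerating:
9
8+1
7+2
7+1+1
6+2+1
6+1+1+1
5+4
5+2+2
5+2+1+1
5+1+1+1+1
4+4+1
4+2+2+1
4+2+1+1+1
4+1+1+1+1+1
2+2+2+2+1
2+2+2+1+1+1
2+2+1+1+1+1+1
2+1+1+1+1+1+1+1
1+1+1+1+1+1+1+1+1
That's 19 in total.

19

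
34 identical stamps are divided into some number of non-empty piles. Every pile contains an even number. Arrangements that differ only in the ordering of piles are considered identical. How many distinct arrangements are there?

297

There are 297 such partitions.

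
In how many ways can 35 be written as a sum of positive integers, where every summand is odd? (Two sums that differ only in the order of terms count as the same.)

585

Enumerating by decreasing first part gives 585 partitions in all.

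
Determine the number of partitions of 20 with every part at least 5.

13

Enumerating:
20
15, 5
14, 6
13, 7
12, 8
11, 9
10, 10
10, 5, 5
9, 6, 5
8, 7, 5
8, 6, 6
7, 7, 6
5, 5, 5, 5
Counting gives 13.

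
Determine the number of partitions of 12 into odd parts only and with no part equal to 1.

3

Enumerating:
3, 9
5, 7
3, 3, 3, 3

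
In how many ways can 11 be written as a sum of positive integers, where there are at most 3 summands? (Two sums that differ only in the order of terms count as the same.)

Enumerating:
11
10,1
9,2
9,1,1
8,3
8,2,1
7,4
7,3,1
7,2,2
6,5
6,4,1
6,3,2
5,5,1
5,4,2
5,3,3
4,4,3

16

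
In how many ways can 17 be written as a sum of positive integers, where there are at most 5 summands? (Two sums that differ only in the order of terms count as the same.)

119

There are 119 such partitions.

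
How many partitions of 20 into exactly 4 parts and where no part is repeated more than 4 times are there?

64

There are too many to list fully; the first 12 (by largest part) are:
1,1,1,17
1,1,2,16
1,1,3,15
1,2,2,15
1,1,4,14
1,2,3,14
2,2,2,14
1,1,5,13
1,2,4,13
1,3,3,13
2,2,3,13
1,1,6,12
…and 52 more, for 64 total.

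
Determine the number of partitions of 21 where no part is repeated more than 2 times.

Counting exhaustively, 243 partitions satisfy the conditions.

243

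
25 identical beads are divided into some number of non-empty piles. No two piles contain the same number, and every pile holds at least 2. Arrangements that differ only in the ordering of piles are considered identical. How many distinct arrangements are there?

There are 76 such partitions.

76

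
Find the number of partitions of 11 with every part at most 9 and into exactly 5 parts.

10

Enumerating:
7,1,1,1,1
6,2,1,1,1
5,3,1,1,1
5,2,2,1,1
4,4,1,1,1
4,3,2,1,1
4,2,2,2,1
3,3,3,1,1
3,3,2,2,1
3,2,2,2,2
Counting gives 10.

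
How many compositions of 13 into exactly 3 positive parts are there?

66

A composition of 13 into 3 positive parts is chosen by placing 2 dividers among the 12 gaps between 13 units: C(12,2) = 66.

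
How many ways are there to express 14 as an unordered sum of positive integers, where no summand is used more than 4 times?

Counting exhaustively, 100 partitions satisfy the conditions.

100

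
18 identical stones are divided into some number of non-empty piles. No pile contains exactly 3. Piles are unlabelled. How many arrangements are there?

Systematic enumeration (by largest part, then next-largest, …) yields 209.

209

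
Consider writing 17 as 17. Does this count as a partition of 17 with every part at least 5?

The parts sum to 17, and the condition 'every summand is at least 5' holds.

Yes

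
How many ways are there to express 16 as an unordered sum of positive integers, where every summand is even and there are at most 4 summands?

Enumerating:
16
14+2
12+4
12+2+2
10+6
10+4+2
10+2+2+2
8+8
8+6+2
8+4+4
8+4+2+2
6+6+4
6+6+2+2
6+4+4+2
4+4+4+4

15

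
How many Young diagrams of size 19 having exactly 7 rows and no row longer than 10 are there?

61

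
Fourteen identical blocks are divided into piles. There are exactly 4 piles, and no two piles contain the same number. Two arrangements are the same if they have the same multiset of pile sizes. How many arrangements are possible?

5

They are:
8, 3, 2, 1
7, 4, 2, 1
6, 5, 2, 1
6, 4, 3, 1
5, 4, 3, 2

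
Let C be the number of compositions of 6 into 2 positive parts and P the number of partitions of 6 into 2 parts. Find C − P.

2

Compositions: C(5,1) = 5.
Unordered (partitions into 2 parts): 3.
Difference: 5 − 3 = 2.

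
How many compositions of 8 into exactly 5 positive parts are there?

Equivalently, choose which 4 of the 7 gaps become plus signs: C(7,4) = 35.

35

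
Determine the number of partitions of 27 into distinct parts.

Systematic enumeration (by largest part, then next-largest, …) yields 192.

192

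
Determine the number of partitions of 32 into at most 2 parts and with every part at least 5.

13

The partitions of 32 that satisfy the conditions:
32
27,5
26,6
25,7
24,8
23,9
22,10
21,11
20,12
19,13
18,14
17,15
16,16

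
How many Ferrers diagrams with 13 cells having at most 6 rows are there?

71

Enumerating by decreasing first part gives 71 partitions in all.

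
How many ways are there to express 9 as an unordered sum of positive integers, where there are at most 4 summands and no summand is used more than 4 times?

18

Enumerating:
9
8,1
7,2
7,1,1
6,3
6,2,1
6,1,1,1
5,4
5,3,1
5,2,2
5,2,1,1
4,4,1
4,3,2
4,3,1,1
4,2,2,1
3,3,3
3,3,2,1
3,2,2,2
That's 18 in total.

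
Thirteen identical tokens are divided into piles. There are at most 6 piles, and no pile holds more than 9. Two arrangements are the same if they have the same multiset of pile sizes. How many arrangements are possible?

There are too many to list fully; the first 12 (by largest part) are:
9+4
9+3+1
9+2+2
9+2+1+1
9+1+1+1+1
8+5
8+4+1
8+3+2
8+3+1+1
8+2+2+1
8+2+1+1+1
8+1+1+1+1+1
…and 52 more, for 64 total.

64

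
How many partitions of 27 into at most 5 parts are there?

480

Direct enumeration gives 480 partitions.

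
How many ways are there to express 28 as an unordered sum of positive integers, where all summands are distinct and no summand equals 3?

135

Systematic enumeration (by largest part, then next-largest, …) yields 135.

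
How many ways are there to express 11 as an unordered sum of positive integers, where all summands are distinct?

12

They are:
11
1,10
2,9
3,8
1,2,8
4,7
1,3,7
5,6
1,4,6
2,3,6
2,4,5
1,2,3,5
Counting gives 12.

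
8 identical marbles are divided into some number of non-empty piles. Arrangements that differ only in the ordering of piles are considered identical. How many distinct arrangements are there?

22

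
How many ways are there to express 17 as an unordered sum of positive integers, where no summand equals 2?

Direct enumeration gives 121 partitions.

121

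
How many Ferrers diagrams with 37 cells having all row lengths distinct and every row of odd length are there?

35

A partial list (first 12 by largest part):
37
33 + 3 + 1
31 + 5 + 1
29 + 7 + 1
29 + 5 + 3
27 + 9 + 1
27 + 7 + 3
25 + 11 + 1
25 + 9 + 3
25 + 7 + 5
23 + 13 + 1
23 + 11 + 3
…and 23 more, for 35 total.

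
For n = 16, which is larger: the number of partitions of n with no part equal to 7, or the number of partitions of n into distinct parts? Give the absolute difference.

169

Partitions of 16 with no part equal to 7: 201.
Partitions of 16 into distinct parts: 32.
|201 − 32| = 169.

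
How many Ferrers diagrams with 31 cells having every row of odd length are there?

340

Enumerating by decreasing first part gives 340 partitions in all.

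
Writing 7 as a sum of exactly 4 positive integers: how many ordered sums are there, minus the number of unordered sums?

17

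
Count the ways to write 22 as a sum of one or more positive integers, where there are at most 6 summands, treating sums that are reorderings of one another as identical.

391

There are 391 such partitions.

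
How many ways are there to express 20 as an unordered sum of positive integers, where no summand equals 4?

Systematic enumeration (by largest part, then next-largest, …) yields 396.

396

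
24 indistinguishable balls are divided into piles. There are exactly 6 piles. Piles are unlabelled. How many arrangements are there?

199

Direct enumeration gives 199 partitions.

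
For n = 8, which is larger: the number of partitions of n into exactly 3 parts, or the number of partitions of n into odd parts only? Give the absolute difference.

1

Partitions of 8 into exactly 3 parts: 5.
Partitions of 8 into odd parts only: 6.
|5 − 6| = 1.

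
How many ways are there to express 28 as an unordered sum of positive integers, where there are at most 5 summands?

540

A full systematic count gives 540.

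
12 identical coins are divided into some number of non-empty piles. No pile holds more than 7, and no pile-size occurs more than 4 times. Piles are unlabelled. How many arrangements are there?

A partial list (first 12 by largest part):
7 + 5
7 + 4 + 1
7 + 3 + 2
7 + 3 + 1 + 1
7 + 2 + 2 + 1
7 + 2 + 1 + 1 + 1
6 + 6
6 + 5 + 1
6 + 4 + 2
6 + 4 + 1 + 1
6 + 3 + 3
6 + 3 + 2 + 1
…and 36 more, for 48 total.

48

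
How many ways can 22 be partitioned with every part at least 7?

7

Enumerating:
22
7, 15
8, 14
9, 13
10, 12
11, 11
7, 7, 8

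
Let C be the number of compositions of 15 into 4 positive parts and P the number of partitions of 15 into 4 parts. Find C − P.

337

Ordered (compositions into 4 parts): C(14,3) = 364.
Unordered (partitions into 4 parts): 27.
Difference: 364 − 27 = 337.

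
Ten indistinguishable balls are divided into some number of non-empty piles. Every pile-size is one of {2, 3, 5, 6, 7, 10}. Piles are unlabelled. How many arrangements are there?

Listing the qualifying partitions of 10:
10
7 + 3
6 + 2 + 2
5 + 5
5 + 3 + 2
3 + 3 + 2 + 2
2 + 2 + 2 + 2 + 2
Counting gives 7.

7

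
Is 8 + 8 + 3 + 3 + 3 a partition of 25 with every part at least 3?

The parts sum to 25, and the condition 'every summand is at least 3' holds.

Yes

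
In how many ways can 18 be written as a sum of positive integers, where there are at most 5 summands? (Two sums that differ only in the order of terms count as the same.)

141

There are 141 such partitions.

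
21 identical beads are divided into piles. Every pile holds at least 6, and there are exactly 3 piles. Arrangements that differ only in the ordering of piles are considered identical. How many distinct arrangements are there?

3

Enumerating:
9,6,6
8,7,6
7,7,7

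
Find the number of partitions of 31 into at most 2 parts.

Listing the qualifying partitions of 31:
31
30 + 1
29 + 2
28 + 3
27 + 4
26 + 5
25 + 6
24 + 7
23 + 8
22 + 9
21 + 10
20 + 11
19 + 12
18 + 13
17 + 14
16 + 15

16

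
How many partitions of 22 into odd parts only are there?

89

Enumerating by decreasing first part gives 89 partitions in all.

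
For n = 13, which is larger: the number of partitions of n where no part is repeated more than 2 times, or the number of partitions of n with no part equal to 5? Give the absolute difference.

Partitions of 13 where no part is repeated more than 2 times: 44.
Partitions of 13 with no part equal to 5: 79.
|44 − 79| = 35.

35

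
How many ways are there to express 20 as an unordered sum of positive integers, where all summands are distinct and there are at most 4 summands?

A partial list (first 12 by largest part):
20
19+1
18+2
17+3
17+2+1
16+4
16+3+1
15+5
15+4+1
15+3+2
14+6
14+5+1
…and 45 more, for 57 total.

57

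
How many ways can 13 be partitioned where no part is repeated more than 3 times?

There are too many to list fully; the first 12 (by largest part) are:
13
12, 1
11, 2
11, 1, 1
10, 3
10, 2, 1
10, 1, 1, 1
9, 4
9, 3, 1
9, 2, 2
9, 2, 1, 1
8, 5
…and 52 more, for 64 total.

64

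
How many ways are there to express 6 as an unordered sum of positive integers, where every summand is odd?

They are:
5,1
3,3
3,1,1,1
1,1,1,1,1,1

4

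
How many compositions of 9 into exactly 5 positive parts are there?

Equivalently, choose which 4 of the 8 gaps become plus signs: C(8,4) = 70.

70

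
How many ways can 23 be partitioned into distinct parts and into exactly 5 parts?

18

The partitions of 23 that satisfy the conditions:
1+2+3+4+13
1+2+3+5+12
1+2+3+6+11
1+2+4+5+11
1+2+3+7+10
1+2+4+6+10
1+3+4+5+10
1+2+3+8+9
1+2+4+7+9
1+2+5+6+9
1+3+4+6+9
2+3+4+5+9
1+2+5+7+8
1+3+4+7+8
1+3+5+6+8
2+3+4+6+8
1+4+5+6+7
2+3+5+6+7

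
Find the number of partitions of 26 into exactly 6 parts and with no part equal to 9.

Direct enumeration gives 235 partitions.

235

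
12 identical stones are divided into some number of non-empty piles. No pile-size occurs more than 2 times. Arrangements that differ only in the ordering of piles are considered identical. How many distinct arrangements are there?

A partial list (first 12 by largest part):
12
1,11
2,10
1,1,10
3,9
1,2,9
4,8
1,3,8
2,2,8
1,1,2,8
5,7
1,4,7
…and 24 more, for 36 total.

36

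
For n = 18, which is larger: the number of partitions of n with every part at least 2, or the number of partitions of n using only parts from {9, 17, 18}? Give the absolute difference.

Partitions of 18 with every part at least 2: 88.
Partitions of 18 using only parts from {9, 17, 18}: 2.
|88 − 2| = 86.

86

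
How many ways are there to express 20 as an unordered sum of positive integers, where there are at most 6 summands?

282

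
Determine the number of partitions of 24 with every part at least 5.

26

There are too many to list fully; the first 12 (by largest part) are:
24
19+5
18+6
17+7
16+8
15+9
14+10
14+5+5
13+11
13+6+5
12+12
12+7+5
…and 14 more, for 26 total.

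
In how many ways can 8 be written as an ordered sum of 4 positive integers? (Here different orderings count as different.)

A composition of 8 into 4 positive parts is chosen by placing 3 dividers among the 7 gaps between 8 units: C(7,3) = 35.

35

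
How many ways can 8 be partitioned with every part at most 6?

20

The partitions of 8 that satisfy the conditions:
6 + 2
6 + 1 + 1
5 + 3
5 + 2 + 1
5 + 1 + 1 + 1
4 + 4
4 + 3 + 1
4 + 2 + 2
4 + 2 + 1 + 1
4 + 1 + 1 + 1 + 1
3 + 3 + 2
3 + 3 + 1 + 1
3 + 2 + 2 + 1
3 + 2 + 1 + 1 + 1
3 + 1 + 1 + 1 + 1 + 1
2 + 2 + 2 + 2
2 + 2 + 2 + 1 + 1
2 + 2 + 1 + 1 + 1 + 1
2 + 1 + 1 + 1 + 1 + 1 + 1
1 + 1 + 1 + 1 + 1 + 1 + 1 + 1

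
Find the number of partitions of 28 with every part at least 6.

There are too many to list fully; the first 12 (by largest part) are:
28
22,6
21,7
20,8
19,9
18,10
17,11
16,12
16,6,6
15,13
15,7,6
14,14
…and 17 more, for 29 total.

29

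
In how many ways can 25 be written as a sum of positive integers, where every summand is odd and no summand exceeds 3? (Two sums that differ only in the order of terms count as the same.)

Enumerating:
3+3+3+3+3+3+3+3+1
3+3+3+3+3+3+3+1+1+1+1
3+3+3+3+3+3+1+1+1+1+1+1+1
3+3+3+3+3+1+1+1+1+1+1+1+1+1+1
3+3+3+3+1+1+1+1+1+1+1+1+1+1+1+1+1
3+3+3+1+1+1+1+1+1+1+1+1+1+1+1+1+1+1+1
3+3+1+1+1+1+1+1+1+1+1+1+1+1+1+1+1+1+1+1+1
3+1+1+1+1+1+1+1+1+1+1+1+1+1+1+1+1+1+1+1+1+1+1
1+1+1+1+1+1+1+1+1+1+1+1+1+1+1+1+1+1+1+1+1+1+1+1+1

9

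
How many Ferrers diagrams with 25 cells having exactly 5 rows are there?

Enumerating by decreasing first part gives 192 partitions in all.

192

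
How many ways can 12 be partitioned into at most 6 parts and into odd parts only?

11

Listing the qualifying partitions of 12:
11 + 1
9 + 3
9 + 1 + 1 + 1
7 + 5
7 + 3 + 1 + 1
7 + 1 + 1 + 1 + 1 + 1
5 + 5 + 1 + 1
5 + 3 + 3 + 1
5 + 3 + 1 + 1 + 1 + 1
3 + 3 + 3 + 3
3 + 3 + 3 + 1 + 1 + 1
Counting gives 11.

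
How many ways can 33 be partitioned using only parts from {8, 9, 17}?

2

Listing the qualifying partitions of 33:
17+8+8
9+8+8+8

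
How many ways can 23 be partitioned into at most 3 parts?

56

A partial list (first 12 by largest part):
23
22,1
21,2
21,1,1
20,3
20,2,1
19,4
19,3,1
19,2,2
18,5
18,4,1
18,3,2
…and 44 more, for 56 total.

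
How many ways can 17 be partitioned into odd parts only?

38

A partial list (first 12 by largest part):
17
15, 1, 1
13, 3, 1
13, 1, 1, 1, 1
11, 5, 1
11, 3, 3
11, 3, 1, 1, 1
11, 1, 1, 1, 1, 1, 1
9, 7, 1
9, 5, 3
9, 5, 1, 1, 1
9, 3, 3, 1, 1
…and 26 more, for 38 total.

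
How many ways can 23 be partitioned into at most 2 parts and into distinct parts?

12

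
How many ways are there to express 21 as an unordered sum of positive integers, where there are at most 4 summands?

120

Counting exhaustively, 120 partitions satisfy the conditions.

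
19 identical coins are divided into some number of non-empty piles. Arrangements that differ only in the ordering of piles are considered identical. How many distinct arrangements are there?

Counting exhaustively, 490 partitions satisfy the conditions.

490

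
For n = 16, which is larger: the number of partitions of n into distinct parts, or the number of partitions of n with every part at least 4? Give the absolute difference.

21

Partitions of 16 into distinct parts: 32.
Partitions of 16 with every part at least 4: 11.
|32 − 11| = 21.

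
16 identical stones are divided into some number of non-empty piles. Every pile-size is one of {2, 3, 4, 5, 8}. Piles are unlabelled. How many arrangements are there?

The partitions of 16 that satisfy the conditions:
8+8
8+5+3
8+4+4
8+4+2+2
8+3+3+2
8+2+2+2+2
5+5+4+2
5+5+3+3
5+5+2+2+2
5+4+4+3
5+4+3+2+2
5+3+3+3+2
5+3+2+2+2+2
4+4+4+4
4+4+4+2+2
4+4+3+3+2
4+4+2+2+2+2
4+3+3+3+3
4+3+3+2+2+2
4+2+2+2+2+2+2
3+3+3+3+2+2
3+3+2+2+2+2+2
2+2+2+2+2+2+2+2

23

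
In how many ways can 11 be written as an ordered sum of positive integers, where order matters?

There are 10 gaps and each independently is a cut or not, giving 2^10 = 1024.

1024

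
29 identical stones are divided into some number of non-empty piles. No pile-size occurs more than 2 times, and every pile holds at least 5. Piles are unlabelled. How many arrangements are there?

50

A partial list (first 12 by largest part):
29
24+5
23+6
22+7
21+8
20+9
19+10
19+5+5
18+11
18+6+5
17+12
17+7+5
…and 38 more, for 50 total.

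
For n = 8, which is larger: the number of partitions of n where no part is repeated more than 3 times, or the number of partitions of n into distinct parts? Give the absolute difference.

Partitions of 8 where no part is repeated more than 3 times: 16.
Partitions of 8 into distinct parts: 6.
|16 − 6| = 10.

10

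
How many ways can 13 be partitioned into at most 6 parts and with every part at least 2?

Listing the qualifying partitions of 13:
13
11 + 2
10 + 3
9 + 4
9 + 2 + 2
8 + 5
8 + 3 + 2
7 + 6
7 + 4 + 2
7 + 3 + 3
7 + 2 + 2 + 2
6 + 5 + 2
6 + 4 + 3
6 + 3 + 2 + 2
5 + 5 + 3
5 + 4 + 4
5 + 4 + 2 + 2
5 + 3 + 3 + 2
5 + 2 + 2 + 2 + 2
4 + 4 + 3 + 2
4 + 3 + 3 + 3
4 + 3 + 2 + 2 + 2
3 + 3 + 3 + 2 + 2
3 + 2 + 2 + 2 + 2 + 2
Counting gives 24.

24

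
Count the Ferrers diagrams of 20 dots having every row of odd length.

A partial list (first 12 by largest part):
19+1
17+3
17+1+1+1
15+5
15+3+1+1
15+1+1+1+1+1
13+7
13+5+1+1
13+3+3+1
13+3+1+1+1+1
13+1+1+1+1+1+1+1
11+9
…and 52 more, for 64 total.

64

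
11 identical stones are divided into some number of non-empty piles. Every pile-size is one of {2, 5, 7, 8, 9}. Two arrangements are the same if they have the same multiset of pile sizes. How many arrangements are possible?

3

They are:
9,2
7,2,2
5,2,2,2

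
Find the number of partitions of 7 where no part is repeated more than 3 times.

Listing the qualifying partitions of 7:
7
1 + 6
2 + 5
1 + 1 + 5
3 + 4
1 + 2 + 4
1 + 1 + 1 + 4
1 + 3 + 3
2 + 2 + 3
1 + 1 + 2 + 3
1 + 2 + 2 + 2
1 + 1 + 1 + 2 + 2
That's 12 in total.

12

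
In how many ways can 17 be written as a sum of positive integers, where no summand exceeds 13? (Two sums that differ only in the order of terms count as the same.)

290

There are 290 such partitions.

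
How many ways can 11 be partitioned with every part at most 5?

There are too many to list fully; the first 12 (by largest part) are:
5+5+1
5+4+2
5+4+1+1
5+3+3
5+3+2+1
5+3+1+1+1
5+2+2+2
5+2+2+1+1
5+2+1+1+1+1
5+1+1+1+1+1+1
4+4+3
4+4+2+1
…and 25 more, for 37 total.

37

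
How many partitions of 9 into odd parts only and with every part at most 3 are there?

4

Enumerating:
3,3,3
3,3,1,1,1
3,1,1,1,1,1,1
1,1,1,1,1,1,1,1,1
That's 4 in total.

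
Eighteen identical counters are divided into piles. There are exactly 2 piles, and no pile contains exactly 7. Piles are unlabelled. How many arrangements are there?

They are:
17 + 1
16 + 2
15 + 3
14 + 4
13 + 5
12 + 6
10 + 8
9 + 9
Counting gives 8.

8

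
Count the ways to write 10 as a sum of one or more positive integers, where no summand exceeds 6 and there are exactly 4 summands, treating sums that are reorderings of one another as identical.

8

Listing the qualifying partitions of 10:
6, 2, 1, 1
5, 3, 1, 1
5, 2, 2, 1
4, 4, 1, 1
4, 3, 2, 1
4, 2, 2, 2
3, 3, 3, 1
3, 3, 2, 2
That's 8 in total.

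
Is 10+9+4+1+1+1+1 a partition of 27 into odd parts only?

No

The parts sum to 27, and the condition 'every summand is odd' is violated.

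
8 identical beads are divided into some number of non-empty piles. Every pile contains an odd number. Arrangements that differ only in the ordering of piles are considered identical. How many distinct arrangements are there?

6

The partitions of 8 that satisfy the conditions:
7+1
5+3
5+1+1+1
3+3+1+1
3+1+1+1+1+1
1+1+1+1+1+1+1+1
That's 6 in total.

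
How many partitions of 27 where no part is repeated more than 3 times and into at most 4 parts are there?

225

Direct enumeration gives 225 partitions.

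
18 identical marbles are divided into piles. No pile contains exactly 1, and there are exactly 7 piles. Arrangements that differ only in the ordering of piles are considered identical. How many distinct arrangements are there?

5

The partitions of 18 that satisfy the conditions:
6, 2, 2, 2, 2, 2, 2
5, 3, 2, 2, 2, 2, 2
4, 4, 2, 2, 2, 2, 2
4, 3, 3, 2, 2, 2, 2
3, 3, 3, 3, 2, 2, 2
Counting gives 5.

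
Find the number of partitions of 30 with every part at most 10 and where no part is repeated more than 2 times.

Counting exhaustively, 468 partitions satisfy the conditions.

468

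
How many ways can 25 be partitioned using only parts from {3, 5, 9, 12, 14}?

5

The partitions of 25 that satisfy the conditions:
14, 5, 3, 3
12, 5, 5, 3
9, 5, 5, 3, 3
5, 5, 5, 5, 5
5, 5, 3, 3, 3, 3, 3
Counting gives 5.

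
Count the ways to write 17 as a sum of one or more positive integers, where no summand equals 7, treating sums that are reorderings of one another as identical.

255

Direct enumeration gives 255 partitions.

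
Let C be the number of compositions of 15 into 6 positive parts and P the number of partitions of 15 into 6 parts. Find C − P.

1976

Compositions: C(14,5) = 2002.
Partitions of 15 into exactly 6 parts: 26.
Difference: 2002 − 26 = 1976.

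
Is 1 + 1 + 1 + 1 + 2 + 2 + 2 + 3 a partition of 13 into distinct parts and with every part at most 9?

The parts sum to 13, and the condition 'all summands are distinct' is violated.

No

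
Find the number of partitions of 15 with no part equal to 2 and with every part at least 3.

17

They are:
15
12,3
11,4
10,5
9,6
9,3,3
8,7
8,4,3
7,5,3
7,4,4
6,6,3
6,5,4
6,3,3,3
5,5,5
5,4,3,3
4,4,4,3
3,3,3,3,3
That's 17 in total.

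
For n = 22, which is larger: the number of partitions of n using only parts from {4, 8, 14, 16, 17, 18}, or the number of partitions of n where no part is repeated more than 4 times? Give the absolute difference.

625

Partitions of 22 using only parts from {4, 8, 14, 16, 17, 18}: 3.
Partitions of 22 where no part is repeated more than 4 times: 628.
|3 − 628| = 625.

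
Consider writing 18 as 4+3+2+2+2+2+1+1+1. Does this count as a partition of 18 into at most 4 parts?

No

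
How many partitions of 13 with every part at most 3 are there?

They are:
1+3+3+3+3
2+2+3+3+3
1+1+2+3+3+3
1+1+1+1+3+3+3
1+2+2+2+3+3
1+1+1+2+2+3+3
1+1+1+1+1+2+3+3
1+1+1+1+1+1+1+3+3
2+2+2+2+2+3
1+1+2+2+2+2+3
1+1+1+1+2+2+2+3
1+1+1+1+1+1+2+2+3
1+1+1+1+1+1+1+1+2+3
1+1+1+1+1+1+1+1+1+1+3
1+2+2+2+2+2+2
1+1+1+2+2+2+2+2
1+1+1+1+1+2+2+2+2
1+1+1+1+1+1+1+2+2+2
1+1+1+1+1+1+1+1+1+2+2
1+1+1+1+1+1+1+1+1+1+1+2
1+1+1+1+1+1+1+1+1+1+1+1+1

21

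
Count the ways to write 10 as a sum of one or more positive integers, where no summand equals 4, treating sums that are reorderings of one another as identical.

There are too many to list fully; the first 12 (by largest part) are:
10
1 + 9
2 + 8
1 + 1 + 8
3 + 7
1 + 2 + 7
1 + 1 + 1 + 7
1 + 3 + 6
2 + 2 + 6
1 + 1 + 2 + 6
1 + 1 + 1 + 1 + 6
5 + 5
…and 19 more, for 31 total.

31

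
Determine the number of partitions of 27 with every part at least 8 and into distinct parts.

Listing the qualifying partitions of 27:
27
19,8
18,9
17,10
16,11
15,12
14,13
10,9,8

8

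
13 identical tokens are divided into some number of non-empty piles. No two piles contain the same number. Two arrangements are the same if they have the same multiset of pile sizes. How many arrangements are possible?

Enumerating:
13
1, 12
2, 11
3, 10
1, 2, 10
4, 9
1, 3, 9
5, 8
1, 4, 8
2, 3, 8
6, 7
1, 5, 7
2, 4, 7
1, 2, 3, 7
2, 5, 6
3, 4, 6
1, 2, 4, 6
1, 3, 4, 5
Counting gives 18.

18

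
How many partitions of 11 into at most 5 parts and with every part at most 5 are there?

Listing the qualifying partitions of 11:
5, 5, 1
5, 4, 2
5, 4, 1, 1
5, 3, 3
5, 3, 2, 1
5, 3, 1, 1, 1
5, 2, 2, 2
5, 2, 2, 1, 1
4, 4, 3
4, 4, 2, 1
4, 4, 1, 1, 1
4, 3, 3, 1
4, 3, 2, 2
4, 3, 2, 1, 1
4, 2, 2, 2, 1
3, 3, 3, 2
3, 3, 3, 1, 1
3, 3, 2, 2, 1
3, 2, 2, 2, 2
That's 19 in total.

19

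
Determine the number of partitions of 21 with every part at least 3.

There are too many to list fully; the first 12 (by largest part) are:
21
18,3
17,4
16,5
15,6
15,3,3
14,7
14,4,3
13,8
13,5,3
13,4,4
12,9
…and 48 more, for 60 total.

60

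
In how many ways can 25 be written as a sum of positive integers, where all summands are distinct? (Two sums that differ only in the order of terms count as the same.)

Systematic enumeration (by largest part, then next-largest, …) yields 142.

142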